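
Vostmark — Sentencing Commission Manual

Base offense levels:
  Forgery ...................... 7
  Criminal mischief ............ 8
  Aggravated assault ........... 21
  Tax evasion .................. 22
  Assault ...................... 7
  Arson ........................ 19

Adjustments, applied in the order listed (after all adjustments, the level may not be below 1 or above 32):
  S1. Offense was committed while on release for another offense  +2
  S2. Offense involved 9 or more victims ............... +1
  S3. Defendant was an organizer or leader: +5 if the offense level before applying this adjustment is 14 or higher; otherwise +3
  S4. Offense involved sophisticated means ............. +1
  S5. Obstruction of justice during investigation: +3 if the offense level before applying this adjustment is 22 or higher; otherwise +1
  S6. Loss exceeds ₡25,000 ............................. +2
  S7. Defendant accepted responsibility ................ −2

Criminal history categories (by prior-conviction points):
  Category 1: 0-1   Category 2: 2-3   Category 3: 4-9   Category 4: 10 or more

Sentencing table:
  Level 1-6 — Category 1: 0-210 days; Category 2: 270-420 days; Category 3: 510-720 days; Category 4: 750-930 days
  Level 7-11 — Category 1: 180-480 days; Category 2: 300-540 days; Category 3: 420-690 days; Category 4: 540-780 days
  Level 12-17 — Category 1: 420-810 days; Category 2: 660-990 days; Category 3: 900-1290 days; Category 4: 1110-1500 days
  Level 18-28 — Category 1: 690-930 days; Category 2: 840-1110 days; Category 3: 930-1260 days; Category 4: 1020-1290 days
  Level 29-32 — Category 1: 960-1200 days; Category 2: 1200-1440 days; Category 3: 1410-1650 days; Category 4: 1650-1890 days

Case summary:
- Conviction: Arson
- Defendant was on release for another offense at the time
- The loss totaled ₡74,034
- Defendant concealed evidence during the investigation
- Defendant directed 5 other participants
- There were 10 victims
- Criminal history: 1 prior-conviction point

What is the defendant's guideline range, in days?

960-1200 days

Base offense level for arson: 19.
S1 applies: 19 + 2 = 21.
S2 applies: 21 + 1 = 22.
S3 applies (level before this adjustment is 22 ≥ 14, so +5): 22 + 5 = 27.
S4 does not apply.
S5 applies (level before this adjustment is 27 ≥ 22, so +3): 27 + 3 = 30.
S6 applies: 30 + 2 = 32.
Final offense level: 32.
Criminal history: 1 prior point → Category 1 (0-1).
Level 32 falls in the 29-32 band.
Grid: Level 29-32 × Category 1 = 960-1200 days.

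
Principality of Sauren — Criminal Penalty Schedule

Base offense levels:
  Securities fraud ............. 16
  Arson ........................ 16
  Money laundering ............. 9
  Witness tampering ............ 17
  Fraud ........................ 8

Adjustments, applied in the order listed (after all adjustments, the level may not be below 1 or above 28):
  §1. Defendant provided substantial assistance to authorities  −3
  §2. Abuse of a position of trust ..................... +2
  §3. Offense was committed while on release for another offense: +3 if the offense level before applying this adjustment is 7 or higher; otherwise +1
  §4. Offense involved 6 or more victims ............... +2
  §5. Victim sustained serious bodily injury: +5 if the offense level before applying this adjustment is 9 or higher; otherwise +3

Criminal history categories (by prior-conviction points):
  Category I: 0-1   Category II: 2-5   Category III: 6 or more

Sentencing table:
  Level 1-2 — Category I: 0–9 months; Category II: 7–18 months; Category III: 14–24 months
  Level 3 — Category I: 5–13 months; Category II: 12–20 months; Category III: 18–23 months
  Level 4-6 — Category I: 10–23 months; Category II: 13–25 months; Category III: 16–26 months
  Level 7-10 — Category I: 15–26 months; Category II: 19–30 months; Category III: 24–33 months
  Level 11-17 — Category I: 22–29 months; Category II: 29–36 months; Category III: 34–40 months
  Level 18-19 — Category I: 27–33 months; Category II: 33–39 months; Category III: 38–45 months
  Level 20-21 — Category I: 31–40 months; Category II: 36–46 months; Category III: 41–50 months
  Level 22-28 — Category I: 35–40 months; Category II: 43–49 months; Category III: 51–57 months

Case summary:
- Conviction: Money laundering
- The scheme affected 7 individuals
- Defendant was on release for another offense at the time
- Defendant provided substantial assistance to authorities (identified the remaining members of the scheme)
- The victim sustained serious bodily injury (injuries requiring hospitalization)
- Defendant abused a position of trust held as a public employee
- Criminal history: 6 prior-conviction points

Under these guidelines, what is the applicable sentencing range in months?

38-45 months

Base offense level for money laundering: 9.
§1 applies: 9 − 3 = 6.
§2 applies: 6 + 2 = 8.
§3 applies (level before this adjustment is 8 ≥ 7, so +3): 8 + 3 = 11.
§4 applies: 11 + 2 = 13.
§5 applies (level before this adjustment is 13 ≥ 9, so +5): 13 + 5 = 18.
Final offense level: 18.
Criminal history: 6 prior points → Category III (6+).
Level 18 falls in the 18-19 band.
Grid: Level 18-19 × Category III = 38-45 months.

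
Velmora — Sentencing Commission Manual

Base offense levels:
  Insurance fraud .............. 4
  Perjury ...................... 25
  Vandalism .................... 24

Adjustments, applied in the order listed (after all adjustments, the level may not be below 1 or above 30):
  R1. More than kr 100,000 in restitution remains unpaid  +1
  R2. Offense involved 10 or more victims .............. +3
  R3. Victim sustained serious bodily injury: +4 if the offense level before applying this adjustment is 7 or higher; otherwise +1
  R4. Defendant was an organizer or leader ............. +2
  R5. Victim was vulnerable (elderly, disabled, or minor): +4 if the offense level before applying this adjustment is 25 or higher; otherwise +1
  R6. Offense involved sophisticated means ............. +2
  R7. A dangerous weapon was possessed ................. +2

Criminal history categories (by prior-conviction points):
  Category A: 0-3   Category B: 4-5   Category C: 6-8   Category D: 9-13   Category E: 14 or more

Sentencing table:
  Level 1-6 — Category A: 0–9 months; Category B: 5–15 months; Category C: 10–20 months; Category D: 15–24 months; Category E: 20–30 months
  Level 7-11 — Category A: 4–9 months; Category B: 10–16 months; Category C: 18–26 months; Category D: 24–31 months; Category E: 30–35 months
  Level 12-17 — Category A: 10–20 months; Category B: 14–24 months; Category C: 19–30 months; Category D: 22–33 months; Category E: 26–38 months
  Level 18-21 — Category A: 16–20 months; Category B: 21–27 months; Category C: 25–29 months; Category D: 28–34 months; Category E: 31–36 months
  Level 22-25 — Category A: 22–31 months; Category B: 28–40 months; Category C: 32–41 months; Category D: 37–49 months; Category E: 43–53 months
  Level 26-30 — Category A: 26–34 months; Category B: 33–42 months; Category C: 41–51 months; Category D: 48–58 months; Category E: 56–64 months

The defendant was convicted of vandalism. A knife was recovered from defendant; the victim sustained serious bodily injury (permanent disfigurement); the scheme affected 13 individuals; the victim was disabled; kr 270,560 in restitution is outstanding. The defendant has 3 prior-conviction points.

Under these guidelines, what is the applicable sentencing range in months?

26-34 months

Base offense level for vandalism: 24.
R1 applies: 24 + 1 = 25.
R2 applies: 25 + 3 = 28.
R3 applies (level before this adjustment is 28 ≥ 7, so +4): 28 + 4 = 32.
R4 does not apply.
R5 applies (level before this adjustment is 32 ≥ 25, so +4): 32 + 4 = 36.
R7 applies: 36 + 2 = 38.
Level 38 exceeds the maximum of 30; capped at 30.
Final offense level: 30.
Criminal history: 3 prior points → Category A (0-3).
Level 30 falls in the 26-30 band.
Grid: Level 26-30 × Category A = 26-34 months.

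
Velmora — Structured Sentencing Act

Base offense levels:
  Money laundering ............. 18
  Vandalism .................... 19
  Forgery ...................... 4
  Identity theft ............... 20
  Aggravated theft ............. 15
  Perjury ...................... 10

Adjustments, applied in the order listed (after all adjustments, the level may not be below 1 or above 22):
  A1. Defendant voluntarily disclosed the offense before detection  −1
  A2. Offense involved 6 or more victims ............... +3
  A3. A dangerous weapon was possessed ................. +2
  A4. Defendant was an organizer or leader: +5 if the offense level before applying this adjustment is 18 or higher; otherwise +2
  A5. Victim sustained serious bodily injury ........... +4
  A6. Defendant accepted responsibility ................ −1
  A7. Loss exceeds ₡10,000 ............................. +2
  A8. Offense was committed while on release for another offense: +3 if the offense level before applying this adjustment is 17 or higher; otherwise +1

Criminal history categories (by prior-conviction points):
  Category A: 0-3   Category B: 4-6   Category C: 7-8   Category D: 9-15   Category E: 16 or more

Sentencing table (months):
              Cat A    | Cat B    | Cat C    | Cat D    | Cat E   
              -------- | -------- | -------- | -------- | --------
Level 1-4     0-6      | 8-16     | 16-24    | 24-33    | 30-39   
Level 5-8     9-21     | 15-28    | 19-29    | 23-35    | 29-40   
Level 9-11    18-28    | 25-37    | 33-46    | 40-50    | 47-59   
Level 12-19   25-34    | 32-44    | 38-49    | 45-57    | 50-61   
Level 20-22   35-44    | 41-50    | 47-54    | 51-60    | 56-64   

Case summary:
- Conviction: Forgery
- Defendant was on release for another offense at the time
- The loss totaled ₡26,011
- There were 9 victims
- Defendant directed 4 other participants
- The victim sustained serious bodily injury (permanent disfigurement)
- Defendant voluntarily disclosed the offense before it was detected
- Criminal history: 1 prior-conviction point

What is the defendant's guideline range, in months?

Base offense level for forgery: 4.
A1 applies: 4 − 1 = 3.
A2 applies: 3 + 3 = 6.
A4 applies (level before this adjustment is 6 < 18, so +2): 6 + 2 = 8.
A5 applies: 8 + 4 = 12.
A7 applies: 12 + 2 = 14.
A8 applies (level before this adjustment is 14 < 17, so +1): 14 + 1 = 15.
Final offense level: 15.
Criminal history: 1 prior point → Category A (0-3).
Level 15 falls in the 12-19 band.
Grid: Level 12-19 × Category A = 25-34 months.

25-34 months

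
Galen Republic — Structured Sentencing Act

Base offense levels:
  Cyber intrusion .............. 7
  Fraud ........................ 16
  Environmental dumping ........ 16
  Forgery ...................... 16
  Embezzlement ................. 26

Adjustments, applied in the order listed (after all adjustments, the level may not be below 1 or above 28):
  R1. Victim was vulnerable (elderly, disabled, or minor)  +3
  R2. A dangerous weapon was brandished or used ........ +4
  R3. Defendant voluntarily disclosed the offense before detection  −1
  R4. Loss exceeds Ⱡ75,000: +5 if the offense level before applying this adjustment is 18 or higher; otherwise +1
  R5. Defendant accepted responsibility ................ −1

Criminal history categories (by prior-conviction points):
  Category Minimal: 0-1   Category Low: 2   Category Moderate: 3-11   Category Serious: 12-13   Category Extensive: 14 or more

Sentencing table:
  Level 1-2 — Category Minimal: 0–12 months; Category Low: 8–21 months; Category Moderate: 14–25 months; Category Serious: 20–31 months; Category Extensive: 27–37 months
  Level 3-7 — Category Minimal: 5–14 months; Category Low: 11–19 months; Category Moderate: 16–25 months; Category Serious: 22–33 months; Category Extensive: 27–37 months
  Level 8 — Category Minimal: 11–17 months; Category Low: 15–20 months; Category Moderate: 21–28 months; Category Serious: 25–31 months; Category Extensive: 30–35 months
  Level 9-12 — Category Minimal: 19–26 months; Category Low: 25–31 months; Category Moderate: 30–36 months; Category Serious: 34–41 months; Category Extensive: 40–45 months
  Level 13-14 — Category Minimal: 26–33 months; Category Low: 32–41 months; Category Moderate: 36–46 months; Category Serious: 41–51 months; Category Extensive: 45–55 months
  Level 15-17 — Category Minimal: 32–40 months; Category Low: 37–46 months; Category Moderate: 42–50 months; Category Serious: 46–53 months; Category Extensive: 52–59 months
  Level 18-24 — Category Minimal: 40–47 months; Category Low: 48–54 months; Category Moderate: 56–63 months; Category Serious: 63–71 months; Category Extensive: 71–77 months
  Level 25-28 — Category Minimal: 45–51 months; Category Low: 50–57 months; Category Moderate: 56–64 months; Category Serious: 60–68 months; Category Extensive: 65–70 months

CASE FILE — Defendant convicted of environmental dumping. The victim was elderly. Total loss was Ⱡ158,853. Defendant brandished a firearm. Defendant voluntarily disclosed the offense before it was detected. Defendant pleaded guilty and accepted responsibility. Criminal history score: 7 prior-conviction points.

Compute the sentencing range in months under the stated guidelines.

56-64 months

Base offense level for environmental dumping: 16.
R1 applies: 16 + 3 = 19.
R2 applies: 19 + 4 = 23.
R3 applies: 23 − 1 = 22.
R4 applies (level before this adjustment is 22 ≥ 18, so +5): 22 + 5 = 27.
R5 applies: 27 − 1 = 26.
Final offense level: 26.
Criminal history: 7 prior points → Category Moderate (3-11).
Level 26 falls in the 25-28 band.
Grid: Level 25-28 × Category Moderate = 56-64 months.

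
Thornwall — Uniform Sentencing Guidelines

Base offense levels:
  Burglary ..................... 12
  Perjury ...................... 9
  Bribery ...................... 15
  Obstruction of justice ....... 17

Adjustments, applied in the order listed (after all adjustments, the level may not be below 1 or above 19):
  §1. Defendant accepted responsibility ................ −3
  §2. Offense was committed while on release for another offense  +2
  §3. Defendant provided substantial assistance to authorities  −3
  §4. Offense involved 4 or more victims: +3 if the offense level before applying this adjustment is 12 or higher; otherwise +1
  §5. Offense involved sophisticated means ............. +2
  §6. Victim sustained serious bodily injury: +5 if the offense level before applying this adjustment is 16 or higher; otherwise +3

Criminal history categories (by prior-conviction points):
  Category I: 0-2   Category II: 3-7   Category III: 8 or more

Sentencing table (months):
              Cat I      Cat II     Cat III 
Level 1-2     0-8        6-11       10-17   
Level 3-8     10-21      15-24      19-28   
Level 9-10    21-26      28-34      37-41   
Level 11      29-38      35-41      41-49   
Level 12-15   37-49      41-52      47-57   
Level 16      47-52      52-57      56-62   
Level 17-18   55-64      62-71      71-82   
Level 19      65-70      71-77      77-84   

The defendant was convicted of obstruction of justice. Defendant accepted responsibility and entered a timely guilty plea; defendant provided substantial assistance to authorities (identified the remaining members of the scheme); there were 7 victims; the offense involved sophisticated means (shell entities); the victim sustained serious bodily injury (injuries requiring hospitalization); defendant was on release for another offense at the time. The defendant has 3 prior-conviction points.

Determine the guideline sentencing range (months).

Base offense level for obstruction of justice: 17.
§1 applies: 17 − 3 = 14.
§2 applies: 14 + 2 = 16.
§3 applies: 16 − 3 = 13.
§4 applies (level before this adjustment is 13 ≥ 12, so +3): 13 + 3 = 16.
§5 applies: 16 + 2 = 18.
§6 applies (level before this adjustment is 18 ≥ 16, so +5): 18 + 5 = 23.
Level 23 exceeds the maximum of 19; capped at 19.
Final offense level: 19.
Criminal history: 3 prior points → Category II (3-7).
Level 19 falls in the 19 band.
Grid: Level 19 × Category II = 71-77 months.

71-77 months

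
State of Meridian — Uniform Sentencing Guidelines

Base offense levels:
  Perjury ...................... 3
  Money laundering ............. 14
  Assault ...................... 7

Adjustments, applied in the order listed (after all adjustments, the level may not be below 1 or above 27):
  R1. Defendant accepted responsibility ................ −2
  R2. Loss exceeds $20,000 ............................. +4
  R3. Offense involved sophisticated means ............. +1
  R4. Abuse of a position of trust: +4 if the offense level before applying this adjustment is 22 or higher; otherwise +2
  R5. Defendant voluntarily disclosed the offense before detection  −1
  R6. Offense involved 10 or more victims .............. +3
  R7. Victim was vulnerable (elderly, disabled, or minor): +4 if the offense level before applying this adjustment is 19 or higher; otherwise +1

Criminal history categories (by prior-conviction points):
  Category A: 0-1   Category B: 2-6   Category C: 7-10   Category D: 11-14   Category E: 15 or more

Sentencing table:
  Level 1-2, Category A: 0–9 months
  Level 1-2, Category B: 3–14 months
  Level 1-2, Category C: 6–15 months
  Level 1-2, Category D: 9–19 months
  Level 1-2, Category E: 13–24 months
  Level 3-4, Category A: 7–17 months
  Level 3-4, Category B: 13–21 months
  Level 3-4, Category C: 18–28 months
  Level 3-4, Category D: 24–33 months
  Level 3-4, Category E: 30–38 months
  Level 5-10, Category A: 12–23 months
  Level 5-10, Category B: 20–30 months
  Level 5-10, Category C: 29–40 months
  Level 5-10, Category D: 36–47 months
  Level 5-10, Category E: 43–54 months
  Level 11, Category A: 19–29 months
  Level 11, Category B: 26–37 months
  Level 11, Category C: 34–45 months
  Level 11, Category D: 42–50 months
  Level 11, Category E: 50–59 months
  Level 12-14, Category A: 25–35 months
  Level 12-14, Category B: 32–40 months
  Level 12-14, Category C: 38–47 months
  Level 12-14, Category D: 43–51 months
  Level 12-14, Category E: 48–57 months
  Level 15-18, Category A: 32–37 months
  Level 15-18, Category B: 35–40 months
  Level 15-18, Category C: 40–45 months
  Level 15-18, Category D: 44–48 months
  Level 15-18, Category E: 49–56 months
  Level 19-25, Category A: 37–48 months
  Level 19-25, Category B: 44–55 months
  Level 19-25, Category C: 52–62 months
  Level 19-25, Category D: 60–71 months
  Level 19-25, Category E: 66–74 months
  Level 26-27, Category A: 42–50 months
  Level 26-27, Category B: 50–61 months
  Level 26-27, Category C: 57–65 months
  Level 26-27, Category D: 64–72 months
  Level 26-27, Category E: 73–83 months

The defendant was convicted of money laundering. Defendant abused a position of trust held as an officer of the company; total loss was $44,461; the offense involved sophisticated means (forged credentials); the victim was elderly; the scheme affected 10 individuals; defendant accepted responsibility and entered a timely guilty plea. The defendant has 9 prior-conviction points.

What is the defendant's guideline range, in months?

57-65 months

Base offense level for money laundering: 14.
R1 applies: 14 − 2 = 12.
R2 applies: 12 + 4 = 16.
R3 applies: 16 + 1 = 17.
R4 applies (level before this adjustment is 17 < 22, so +2): 17 + 2 = 19.
R5 does not apply.
R6 applies: 19 + 3 = 22.
R7 applies (level before this adjustment is 22 ≥ 19, so +4): 22 + 4 = 26.
Final offense level: 26.
Criminal history: 9 prior points → Category C (7-10).
Level 26 falls in the 26-27 band.
Grid: Level 26-27 × Category C = 57-65 months.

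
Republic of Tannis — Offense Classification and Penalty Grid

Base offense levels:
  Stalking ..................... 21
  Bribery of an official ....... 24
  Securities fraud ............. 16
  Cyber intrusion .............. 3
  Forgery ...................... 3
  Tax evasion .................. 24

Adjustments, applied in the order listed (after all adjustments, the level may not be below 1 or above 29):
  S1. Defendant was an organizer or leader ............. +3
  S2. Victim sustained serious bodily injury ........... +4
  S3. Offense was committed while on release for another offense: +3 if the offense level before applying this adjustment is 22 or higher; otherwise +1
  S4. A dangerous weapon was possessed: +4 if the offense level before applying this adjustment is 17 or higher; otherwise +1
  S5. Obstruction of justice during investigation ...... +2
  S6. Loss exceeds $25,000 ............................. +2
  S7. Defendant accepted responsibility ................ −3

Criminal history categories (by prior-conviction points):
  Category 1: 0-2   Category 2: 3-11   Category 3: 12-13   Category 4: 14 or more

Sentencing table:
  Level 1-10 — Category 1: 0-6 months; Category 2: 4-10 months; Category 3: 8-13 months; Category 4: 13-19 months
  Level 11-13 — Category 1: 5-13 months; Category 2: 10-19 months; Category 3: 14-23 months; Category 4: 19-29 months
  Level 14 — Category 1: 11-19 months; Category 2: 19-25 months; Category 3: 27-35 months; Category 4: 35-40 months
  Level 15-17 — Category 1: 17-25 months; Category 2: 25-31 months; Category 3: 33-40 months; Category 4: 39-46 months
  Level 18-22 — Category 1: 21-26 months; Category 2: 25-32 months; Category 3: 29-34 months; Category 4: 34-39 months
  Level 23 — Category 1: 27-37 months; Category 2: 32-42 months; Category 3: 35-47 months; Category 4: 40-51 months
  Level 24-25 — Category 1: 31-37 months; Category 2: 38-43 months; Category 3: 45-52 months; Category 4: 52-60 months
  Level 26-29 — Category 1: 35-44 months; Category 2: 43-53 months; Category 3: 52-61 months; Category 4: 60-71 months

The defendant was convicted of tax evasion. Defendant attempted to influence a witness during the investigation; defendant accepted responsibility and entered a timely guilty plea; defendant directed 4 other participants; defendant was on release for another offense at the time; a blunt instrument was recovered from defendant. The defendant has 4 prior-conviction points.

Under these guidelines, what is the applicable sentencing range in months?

Base offense level for tax evasion: 24.
S1 applies: 24 + 3 = 27.
S2 does not apply.
S3 applies (level before this adjustment is 27 ≥ 22, so +3): 27 + 3 = 30.
S4 applies (level before this adjustment is 30 ≥ 17, so +4): 30 + 4 = 34.
S5 applies: 34 + 2 = 36.
S6 does not apply.
S7 applies: 36 − 3 = 33.
Level 33 exceeds the maximum of 29; capped at 29.
Final offense level: 29.
Criminal history: 4 prior points → Category 2 (3-11).
Level 29 falls in the 26-29 band.
Grid: Level 26-29 × Category 2 = 43-53 months.

43-53 months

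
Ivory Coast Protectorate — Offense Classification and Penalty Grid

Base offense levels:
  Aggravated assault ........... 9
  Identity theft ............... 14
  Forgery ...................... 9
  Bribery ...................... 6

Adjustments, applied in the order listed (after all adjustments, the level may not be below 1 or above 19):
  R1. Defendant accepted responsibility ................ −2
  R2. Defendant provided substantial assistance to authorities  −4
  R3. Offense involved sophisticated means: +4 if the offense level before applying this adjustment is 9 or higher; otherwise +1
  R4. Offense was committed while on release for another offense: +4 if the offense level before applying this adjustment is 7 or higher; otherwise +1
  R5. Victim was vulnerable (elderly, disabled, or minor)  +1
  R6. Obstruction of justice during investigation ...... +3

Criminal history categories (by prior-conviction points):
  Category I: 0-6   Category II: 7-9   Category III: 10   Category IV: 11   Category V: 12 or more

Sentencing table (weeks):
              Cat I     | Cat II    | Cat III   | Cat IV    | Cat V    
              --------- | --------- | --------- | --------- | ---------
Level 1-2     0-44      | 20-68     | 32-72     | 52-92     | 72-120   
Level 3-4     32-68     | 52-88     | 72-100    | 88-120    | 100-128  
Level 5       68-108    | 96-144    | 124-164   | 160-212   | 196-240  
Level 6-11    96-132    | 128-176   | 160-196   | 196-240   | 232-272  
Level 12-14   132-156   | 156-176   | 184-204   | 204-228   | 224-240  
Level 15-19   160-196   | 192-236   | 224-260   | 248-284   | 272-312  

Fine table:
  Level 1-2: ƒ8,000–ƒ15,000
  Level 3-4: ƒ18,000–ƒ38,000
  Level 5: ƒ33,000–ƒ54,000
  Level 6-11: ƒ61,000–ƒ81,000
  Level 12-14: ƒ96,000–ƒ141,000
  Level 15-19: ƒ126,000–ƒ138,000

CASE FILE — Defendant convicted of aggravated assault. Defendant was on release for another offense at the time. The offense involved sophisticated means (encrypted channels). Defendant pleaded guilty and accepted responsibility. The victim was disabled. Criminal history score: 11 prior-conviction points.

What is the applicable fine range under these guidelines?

ƒ96,000–ƒ141,000

Base offense level for aggravated assault: 9.
R1 applies: 9 − 2 = 7.
R2 does not apply.
R3 applies (level before this adjustment is 7 < 9, so +1): 7 + 1 = 8.
R4 applies (level before this adjustment is 8 ≥ 7, so +4): 8 + 4 = 12.
R5 applies: 12 + 1 = 13.
Final offense level: 13.
Level 13 falls in the 12-14 band.
Fine table: Level 12-14 → ƒ96,000–ƒ141,000.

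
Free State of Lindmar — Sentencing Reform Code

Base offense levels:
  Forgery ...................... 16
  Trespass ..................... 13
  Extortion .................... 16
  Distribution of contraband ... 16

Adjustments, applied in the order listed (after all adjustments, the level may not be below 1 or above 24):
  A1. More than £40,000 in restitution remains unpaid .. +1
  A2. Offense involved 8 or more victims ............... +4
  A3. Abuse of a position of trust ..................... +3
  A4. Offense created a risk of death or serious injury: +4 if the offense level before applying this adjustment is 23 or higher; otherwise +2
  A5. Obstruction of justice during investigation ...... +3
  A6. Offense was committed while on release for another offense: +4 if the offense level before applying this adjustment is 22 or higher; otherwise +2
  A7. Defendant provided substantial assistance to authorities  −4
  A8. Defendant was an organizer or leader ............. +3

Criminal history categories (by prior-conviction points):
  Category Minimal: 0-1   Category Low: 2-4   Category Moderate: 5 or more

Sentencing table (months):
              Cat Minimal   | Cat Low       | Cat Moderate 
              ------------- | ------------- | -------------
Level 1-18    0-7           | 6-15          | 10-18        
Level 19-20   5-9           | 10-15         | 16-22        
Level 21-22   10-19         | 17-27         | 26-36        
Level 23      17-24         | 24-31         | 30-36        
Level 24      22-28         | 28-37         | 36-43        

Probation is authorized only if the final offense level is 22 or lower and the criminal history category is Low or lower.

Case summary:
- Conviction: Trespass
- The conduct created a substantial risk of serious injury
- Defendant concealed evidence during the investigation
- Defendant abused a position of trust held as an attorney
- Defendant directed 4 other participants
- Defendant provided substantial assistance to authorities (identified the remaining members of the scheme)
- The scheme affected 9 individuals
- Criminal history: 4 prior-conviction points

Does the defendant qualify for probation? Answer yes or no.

No

Base offense level for trespass: 13.
A1 does not apply.
A2 applies: 13 + 4 = 17.
A3 applies: 17 + 3 = 20.
A4 applies (level before this adjustment is 20 < 23, so +2): 20 + 2 = 22.
A5 applies: 22 + 3 = 25.
A7 applies: 25 − 4 = 21.
A8 applies: 21 + 3 = 24.
Final offense level: 24.
Criminal history: 4 prior points → Category Low (2-4).
Level 24 falls in the 24 band.
Grid: Level 24 × Category Low = 28-37 months.
Probation check: level 24 > 22 and category Low ≤ Low → not eligible.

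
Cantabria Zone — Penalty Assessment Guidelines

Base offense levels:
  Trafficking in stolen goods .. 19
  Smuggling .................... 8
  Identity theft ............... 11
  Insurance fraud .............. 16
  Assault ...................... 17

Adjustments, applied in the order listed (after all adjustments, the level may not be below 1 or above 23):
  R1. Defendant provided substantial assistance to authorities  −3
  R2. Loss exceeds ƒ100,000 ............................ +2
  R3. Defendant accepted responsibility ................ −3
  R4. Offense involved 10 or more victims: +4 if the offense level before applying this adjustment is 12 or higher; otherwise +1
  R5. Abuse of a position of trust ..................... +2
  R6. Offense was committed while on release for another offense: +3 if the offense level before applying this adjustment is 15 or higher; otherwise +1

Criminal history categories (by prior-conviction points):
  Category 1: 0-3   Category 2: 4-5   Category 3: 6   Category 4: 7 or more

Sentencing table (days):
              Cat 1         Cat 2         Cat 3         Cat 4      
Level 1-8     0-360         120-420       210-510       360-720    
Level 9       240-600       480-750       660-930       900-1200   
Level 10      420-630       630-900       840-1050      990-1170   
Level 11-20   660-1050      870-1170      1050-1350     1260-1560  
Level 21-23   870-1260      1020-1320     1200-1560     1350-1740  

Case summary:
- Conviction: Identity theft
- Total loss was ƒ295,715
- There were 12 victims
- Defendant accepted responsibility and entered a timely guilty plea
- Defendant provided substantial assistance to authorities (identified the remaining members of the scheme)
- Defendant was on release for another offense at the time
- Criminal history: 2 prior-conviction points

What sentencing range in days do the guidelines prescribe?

Base offense level for identity theft: 11.
R1 applies: 11 − 3 = 8.
R2 applies: 8 + 2 = 10.
R3 applies: 10 − 3 = 7.
R4 applies (level before this adjustment is 7 < 12, so +1): 7 + 1 = 8.
R6 applies (level before this adjustment is 8 < 15, so +1): 8 + 1 = 9.
Final offense level: 9.
Criminal history: 2 prior points → Category 1 (0-3).
Level 9 falls in the 9 band.
Grid: Level 9 × Category 1 = 240-600 days.

240-600 days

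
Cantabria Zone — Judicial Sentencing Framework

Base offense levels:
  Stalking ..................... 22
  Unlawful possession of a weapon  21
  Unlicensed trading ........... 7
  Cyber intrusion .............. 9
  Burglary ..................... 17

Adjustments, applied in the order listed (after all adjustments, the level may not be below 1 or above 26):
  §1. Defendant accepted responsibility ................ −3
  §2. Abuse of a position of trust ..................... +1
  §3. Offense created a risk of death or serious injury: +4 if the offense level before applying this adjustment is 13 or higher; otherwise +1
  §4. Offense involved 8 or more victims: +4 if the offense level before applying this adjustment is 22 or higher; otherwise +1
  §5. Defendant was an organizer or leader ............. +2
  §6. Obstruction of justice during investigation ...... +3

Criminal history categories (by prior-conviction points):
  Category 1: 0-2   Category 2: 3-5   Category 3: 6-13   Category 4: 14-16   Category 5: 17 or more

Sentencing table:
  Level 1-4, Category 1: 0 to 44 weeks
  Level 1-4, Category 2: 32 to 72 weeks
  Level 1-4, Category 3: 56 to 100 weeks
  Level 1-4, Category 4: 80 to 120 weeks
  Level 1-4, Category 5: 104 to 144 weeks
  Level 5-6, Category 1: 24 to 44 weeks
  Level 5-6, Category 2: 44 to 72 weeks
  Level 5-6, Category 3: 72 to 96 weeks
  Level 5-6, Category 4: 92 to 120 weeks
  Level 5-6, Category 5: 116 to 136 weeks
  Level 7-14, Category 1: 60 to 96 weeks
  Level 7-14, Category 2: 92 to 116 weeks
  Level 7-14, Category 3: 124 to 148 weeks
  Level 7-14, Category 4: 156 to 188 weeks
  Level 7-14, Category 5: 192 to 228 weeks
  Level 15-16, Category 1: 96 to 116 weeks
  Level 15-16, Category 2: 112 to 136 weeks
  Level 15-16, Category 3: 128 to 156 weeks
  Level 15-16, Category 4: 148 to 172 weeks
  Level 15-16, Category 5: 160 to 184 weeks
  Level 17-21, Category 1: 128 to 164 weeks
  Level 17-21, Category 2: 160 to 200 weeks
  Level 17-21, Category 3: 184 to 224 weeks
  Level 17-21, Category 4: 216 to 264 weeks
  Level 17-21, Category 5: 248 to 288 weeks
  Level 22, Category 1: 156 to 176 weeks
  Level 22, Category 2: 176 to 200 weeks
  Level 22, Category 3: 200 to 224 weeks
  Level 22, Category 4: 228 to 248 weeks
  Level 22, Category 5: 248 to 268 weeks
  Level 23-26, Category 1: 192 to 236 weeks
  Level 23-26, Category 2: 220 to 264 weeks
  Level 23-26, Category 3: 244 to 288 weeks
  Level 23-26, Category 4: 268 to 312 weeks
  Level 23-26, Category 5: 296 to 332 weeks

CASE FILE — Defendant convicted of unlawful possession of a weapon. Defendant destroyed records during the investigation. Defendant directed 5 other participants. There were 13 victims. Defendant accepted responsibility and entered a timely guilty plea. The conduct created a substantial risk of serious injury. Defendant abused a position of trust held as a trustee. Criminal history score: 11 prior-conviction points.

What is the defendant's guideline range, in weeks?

Base offense level for unlawful possession of a weapon: 21.
§1 applies: 21 − 3 = 18.
§2 applies: 18 + 1 = 19.
§3 applies (level before this adjustment is 19 ≥ 13, so +4): 19 + 4 = 23.
§4 applies (level before this adjustment is 23 ≥ 22, so +4): 23 + 4 = 27.
§5 applies: 27 + 2 = 29.
§6 applies: 29 + 3 = 32.
Level 32 exceeds the maximum of 26; capped at 26.
Final offense level: 26.
Criminal history: 11 prior points → Category 3 (6-13).
Level 26 falls in the 23-26 band.
Grid: Level 23-26 × Category 3 = 244-288 weeks.

244-288 weeks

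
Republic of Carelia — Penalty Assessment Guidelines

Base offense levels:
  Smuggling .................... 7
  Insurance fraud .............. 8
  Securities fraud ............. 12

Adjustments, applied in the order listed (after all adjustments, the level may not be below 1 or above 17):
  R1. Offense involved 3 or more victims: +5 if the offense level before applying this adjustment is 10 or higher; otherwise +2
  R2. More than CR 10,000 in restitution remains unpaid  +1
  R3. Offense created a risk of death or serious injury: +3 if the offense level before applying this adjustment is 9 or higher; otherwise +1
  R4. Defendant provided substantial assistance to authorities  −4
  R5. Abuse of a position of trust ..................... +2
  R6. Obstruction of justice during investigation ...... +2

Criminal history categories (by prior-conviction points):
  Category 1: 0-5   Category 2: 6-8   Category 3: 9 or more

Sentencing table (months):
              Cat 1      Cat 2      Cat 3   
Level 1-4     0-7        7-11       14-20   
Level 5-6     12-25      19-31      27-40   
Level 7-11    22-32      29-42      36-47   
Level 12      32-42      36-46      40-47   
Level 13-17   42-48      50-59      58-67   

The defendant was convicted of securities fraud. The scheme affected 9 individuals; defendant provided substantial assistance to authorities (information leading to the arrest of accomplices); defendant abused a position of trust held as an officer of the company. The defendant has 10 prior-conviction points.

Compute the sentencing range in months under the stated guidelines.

58-67 months

Base offense level for securities fraud: 12.
R1 applies (level before this adjustment is 12 ≥ 10, so +5): 12 + 5 = 17.
R3 does not apply.
R4 applies: 17 − 4 = 13.
R5 applies: 13 + 2 = 15.
Final offense level: 15.
Criminal history: 10 prior points → Category 3 (9+).
Level 15 falls in the 13-17 band.
Grid: Level 13-17 × Category 3 = 58-67 months.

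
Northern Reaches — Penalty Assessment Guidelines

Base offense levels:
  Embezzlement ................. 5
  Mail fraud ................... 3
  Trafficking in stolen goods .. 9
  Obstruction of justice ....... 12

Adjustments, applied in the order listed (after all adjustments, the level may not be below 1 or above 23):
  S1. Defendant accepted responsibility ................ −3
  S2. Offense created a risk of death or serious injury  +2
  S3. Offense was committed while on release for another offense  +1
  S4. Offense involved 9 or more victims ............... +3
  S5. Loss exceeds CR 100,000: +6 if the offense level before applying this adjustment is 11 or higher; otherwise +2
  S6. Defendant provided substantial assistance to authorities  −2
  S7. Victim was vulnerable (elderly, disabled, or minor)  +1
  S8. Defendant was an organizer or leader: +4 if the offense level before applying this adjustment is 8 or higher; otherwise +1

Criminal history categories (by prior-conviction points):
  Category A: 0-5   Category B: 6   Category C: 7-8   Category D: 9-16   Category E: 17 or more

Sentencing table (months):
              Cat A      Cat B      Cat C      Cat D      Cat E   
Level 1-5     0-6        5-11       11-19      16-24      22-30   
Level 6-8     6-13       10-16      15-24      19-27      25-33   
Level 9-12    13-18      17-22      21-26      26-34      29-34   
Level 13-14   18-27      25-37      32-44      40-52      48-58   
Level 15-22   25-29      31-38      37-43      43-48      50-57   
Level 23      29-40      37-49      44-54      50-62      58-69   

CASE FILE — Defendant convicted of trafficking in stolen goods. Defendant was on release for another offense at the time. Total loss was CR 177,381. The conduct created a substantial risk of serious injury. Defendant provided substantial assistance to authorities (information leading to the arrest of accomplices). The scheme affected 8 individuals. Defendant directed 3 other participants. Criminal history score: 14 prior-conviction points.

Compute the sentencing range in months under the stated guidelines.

Base offense level for trafficking in stolen goods: 9.
S2 applies: 9 + 2 = 11.
S3 applies: 11 + 1 = 12.
S5 applies (level before this adjustment is 12 ≥ 11, so +6): 12 + 6 = 18.
S6 applies: 18 − 2 = 16.
S8 applies (level before this adjustment is 16 ≥ 8, so +4): 16 + 4 = 20.
Final offense level: 20.
Criminal history: 14 prior points → Category D (9-16).
Level 20 falls in the 15-22 band.
Grid: Level 15-22 × Category D = 43-48 months.

43-48 months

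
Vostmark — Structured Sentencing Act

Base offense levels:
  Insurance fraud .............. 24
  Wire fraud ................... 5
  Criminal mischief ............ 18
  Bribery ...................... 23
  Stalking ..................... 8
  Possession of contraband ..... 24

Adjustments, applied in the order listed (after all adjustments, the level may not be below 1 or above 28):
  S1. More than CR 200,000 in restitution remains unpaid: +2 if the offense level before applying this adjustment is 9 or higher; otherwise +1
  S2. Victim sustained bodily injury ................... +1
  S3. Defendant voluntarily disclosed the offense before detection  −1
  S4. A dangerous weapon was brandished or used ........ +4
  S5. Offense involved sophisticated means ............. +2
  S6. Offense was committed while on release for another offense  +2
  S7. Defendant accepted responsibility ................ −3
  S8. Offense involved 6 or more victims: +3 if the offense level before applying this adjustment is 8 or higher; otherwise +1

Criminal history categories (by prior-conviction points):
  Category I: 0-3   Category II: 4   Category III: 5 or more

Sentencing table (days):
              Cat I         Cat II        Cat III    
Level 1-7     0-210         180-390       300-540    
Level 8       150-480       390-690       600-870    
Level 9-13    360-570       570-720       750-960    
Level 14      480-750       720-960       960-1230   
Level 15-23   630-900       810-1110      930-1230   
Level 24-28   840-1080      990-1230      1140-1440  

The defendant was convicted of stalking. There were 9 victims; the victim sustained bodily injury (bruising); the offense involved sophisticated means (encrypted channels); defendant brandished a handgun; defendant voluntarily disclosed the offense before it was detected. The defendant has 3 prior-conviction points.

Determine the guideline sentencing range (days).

Base offense level for stalking: 8.
S2 applies: 8 + 1 = 9.
S3 applies: 9 − 1 = 8.
S4 applies: 8 + 4 = 12.
S5 applies: 12 + 2 = 14.
S8 applies (level before this adjustment is 14 ≥ 8, so +3): 14 + 3 = 17.
Final offense level: 17.
Criminal history: 3 prior points → Category I (0-3).
Level 17 falls in the 15-23 band.
Grid: Level 15-23 × Category I = 630-900 days.

630-900 days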